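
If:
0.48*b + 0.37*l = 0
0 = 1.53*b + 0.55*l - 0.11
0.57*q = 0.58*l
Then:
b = 0.13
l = -0.17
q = -0.18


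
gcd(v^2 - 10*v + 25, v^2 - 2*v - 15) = v - 5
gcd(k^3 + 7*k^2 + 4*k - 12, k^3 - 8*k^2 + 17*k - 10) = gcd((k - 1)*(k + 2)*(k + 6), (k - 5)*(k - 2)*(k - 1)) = k - 1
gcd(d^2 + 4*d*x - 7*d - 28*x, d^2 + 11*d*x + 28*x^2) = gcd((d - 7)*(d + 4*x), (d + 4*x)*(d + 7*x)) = d + 4*x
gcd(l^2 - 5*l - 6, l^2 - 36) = l - 6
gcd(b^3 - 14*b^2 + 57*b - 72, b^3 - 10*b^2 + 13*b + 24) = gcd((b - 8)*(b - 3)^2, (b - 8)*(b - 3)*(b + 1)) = b^2 - 11*b + 24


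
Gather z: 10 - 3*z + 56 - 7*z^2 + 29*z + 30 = -7*z^2 + 26*z + 96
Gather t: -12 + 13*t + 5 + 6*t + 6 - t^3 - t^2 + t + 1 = -t^3 - t^2 + 20*t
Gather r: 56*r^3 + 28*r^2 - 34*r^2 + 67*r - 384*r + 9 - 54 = 56*r^3 - 6*r^2 - 317*r - 45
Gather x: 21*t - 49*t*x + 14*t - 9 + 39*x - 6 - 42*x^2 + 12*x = 35*t - 42*x^2 + x*(51 - 49*t) - 15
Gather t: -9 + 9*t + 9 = 9*t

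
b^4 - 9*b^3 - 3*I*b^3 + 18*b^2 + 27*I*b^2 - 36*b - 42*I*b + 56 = (b - 7)*(b - 2)*(b - 4*I)*(b + I)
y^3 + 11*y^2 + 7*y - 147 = (y - 3)*(y + 7)^2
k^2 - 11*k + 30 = (k - 6)*(k - 5)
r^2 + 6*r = r*(r + 6)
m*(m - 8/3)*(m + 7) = m^3 + 13*m^2/3 - 56*m/3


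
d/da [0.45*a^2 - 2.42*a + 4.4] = 0.9*a - 2.42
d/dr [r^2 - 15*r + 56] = 2*r - 15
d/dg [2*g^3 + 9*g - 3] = 6*g^2 + 9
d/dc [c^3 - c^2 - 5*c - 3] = 3*c^2 - 2*c - 5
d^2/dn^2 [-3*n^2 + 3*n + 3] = -6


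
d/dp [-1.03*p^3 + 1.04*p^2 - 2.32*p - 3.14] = -3.09*p^2 + 2.08*p - 2.32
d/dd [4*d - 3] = 4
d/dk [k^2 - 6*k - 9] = 2*k - 6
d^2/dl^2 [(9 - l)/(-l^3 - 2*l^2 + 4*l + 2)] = 2*(3*l^5 - 48*l^4 - 136*l^3 + 12*l^2 + 174*l - 188)/(l^9 + 6*l^8 - 46*l^6 - 24*l^5 + 120*l^4 + 44*l^3 - 72*l^2 - 48*l - 8)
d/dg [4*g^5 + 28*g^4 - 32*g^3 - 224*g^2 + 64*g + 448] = 20*g^4 + 112*g^3 - 96*g^2 - 448*g + 64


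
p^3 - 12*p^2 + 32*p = p*(p - 8)*(p - 4)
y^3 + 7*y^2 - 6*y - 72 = (y - 3)*(y + 4)*(y + 6)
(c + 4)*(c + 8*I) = c^2 + 4*c + 8*I*c + 32*I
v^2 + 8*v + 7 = (v + 1)*(v + 7)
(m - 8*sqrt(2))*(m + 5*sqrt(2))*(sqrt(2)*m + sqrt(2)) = sqrt(2)*m^3 - 6*m^2 + sqrt(2)*m^2 - 80*sqrt(2)*m - 6*m - 80*sqrt(2)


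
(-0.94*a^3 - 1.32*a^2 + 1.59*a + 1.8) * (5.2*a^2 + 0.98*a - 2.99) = -4.888*a^5 - 7.7852*a^4 + 9.785*a^3 + 14.865*a^2 - 2.9901*a - 5.382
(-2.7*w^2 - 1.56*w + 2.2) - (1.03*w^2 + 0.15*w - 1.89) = -3.73*w^2 - 1.71*w + 4.09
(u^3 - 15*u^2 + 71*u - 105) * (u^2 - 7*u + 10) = u^5 - 22*u^4 + 186*u^3 - 752*u^2 + 1445*u - 1050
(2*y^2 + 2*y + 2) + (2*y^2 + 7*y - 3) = 4*y^2 + 9*y - 1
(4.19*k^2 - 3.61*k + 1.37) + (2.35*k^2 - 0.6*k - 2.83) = 6.54*k^2 - 4.21*k - 1.46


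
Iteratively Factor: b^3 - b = (b - 1)*(b^2 + b) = (b - 1)*(b + 1)*(b)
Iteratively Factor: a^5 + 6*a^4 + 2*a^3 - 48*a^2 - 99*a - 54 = (a - 3)*(a^4 + 9*a^3 + 29*a^2 + 39*a + 18) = (a - 3)*(a + 1)*(a^3 + 8*a^2 + 21*a + 18) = (a - 3)*(a + 1)*(a + 2)*(a^2 + 6*a + 9) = (a - 3)*(a + 1)*(a + 2)*(a + 3)*(a + 3)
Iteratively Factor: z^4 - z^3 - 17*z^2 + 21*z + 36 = (z + 1)*(z^3 - 2*z^2 - 15*z + 36) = (z - 3)*(z + 1)*(z^2 + z - 12) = (z - 3)*(z + 1)*(z + 4)*(z - 3)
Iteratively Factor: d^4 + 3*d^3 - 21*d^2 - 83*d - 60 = (d - 5)*(d^3 + 8*d^2 + 19*d + 12) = (d - 5)*(d + 1)*(d^2 + 7*d + 12) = (d - 5)*(d + 1)*(d + 3)*(d + 4)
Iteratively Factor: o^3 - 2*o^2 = (o)*(o^2 - 2*o) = o*(o - 2)*(o)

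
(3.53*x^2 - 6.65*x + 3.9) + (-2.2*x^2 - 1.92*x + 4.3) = 1.33*x^2 - 8.57*x + 8.2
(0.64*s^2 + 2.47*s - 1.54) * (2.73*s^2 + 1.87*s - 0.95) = 1.7472*s^4 + 7.9399*s^3 - 0.193299999999999*s^2 - 5.2263*s + 1.463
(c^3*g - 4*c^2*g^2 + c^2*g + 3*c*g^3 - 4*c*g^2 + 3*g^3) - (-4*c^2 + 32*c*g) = c^3*g - 4*c^2*g^2 + c^2*g + 4*c^2 + 3*c*g^3 - 4*c*g^2 - 32*c*g + 3*g^3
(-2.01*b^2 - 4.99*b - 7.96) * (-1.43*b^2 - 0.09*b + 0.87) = 2.8743*b^4 + 7.3166*b^3 + 10.0832*b^2 - 3.6249*b - 6.9252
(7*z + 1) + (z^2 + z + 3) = z^2 + 8*z + 4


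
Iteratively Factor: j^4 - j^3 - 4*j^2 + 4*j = (j)*(j^3 - j^2 - 4*j + 4) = j*(j - 2)*(j^2 + j - 2) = j*(j - 2)*(j + 2)*(j - 1)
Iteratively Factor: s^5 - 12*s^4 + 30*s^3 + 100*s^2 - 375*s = (s)*(s^4 - 12*s^3 + 30*s^2 + 100*s - 375) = s*(s - 5)*(s^3 - 7*s^2 - 5*s + 75) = s*(s - 5)^2*(s^2 - 2*s - 15) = s*(s - 5)^3*(s + 3)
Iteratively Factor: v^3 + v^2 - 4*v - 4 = (v - 2)*(v^2 + 3*v + 2) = (v - 2)*(v + 1)*(v + 2)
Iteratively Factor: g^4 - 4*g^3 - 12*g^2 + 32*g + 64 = (g + 2)*(g^3 - 6*g^2 + 32) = (g - 4)*(g + 2)*(g^2 - 2*g - 8) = (g - 4)^2*(g + 2)*(g + 2)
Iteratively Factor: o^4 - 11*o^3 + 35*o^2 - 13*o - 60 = (o + 1)*(o^3 - 12*o^2 + 47*o - 60) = (o - 3)*(o + 1)*(o^2 - 9*o + 20) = (o - 4)*(o - 3)*(o + 1)*(o - 5)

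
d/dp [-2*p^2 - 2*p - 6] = -4*p - 2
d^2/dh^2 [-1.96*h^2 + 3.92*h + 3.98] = -3.92000000000000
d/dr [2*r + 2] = 2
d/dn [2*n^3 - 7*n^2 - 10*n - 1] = 6*n^2 - 14*n - 10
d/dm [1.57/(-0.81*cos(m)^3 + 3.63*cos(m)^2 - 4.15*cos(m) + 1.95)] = (-3.8151*cos(m)^2 + 11.3982*cos(m) - 6.5155)*sin(m)/(0.81*cos(m)^3 - 3.63*cos(m)^2 + 4.15*cos(m) - 1.95)^2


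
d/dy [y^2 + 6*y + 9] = 2*y + 6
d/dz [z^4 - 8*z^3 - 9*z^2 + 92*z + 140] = 4*z^3 - 24*z^2 - 18*z + 92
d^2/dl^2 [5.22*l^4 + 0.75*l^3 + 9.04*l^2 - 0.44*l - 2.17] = 62.64*l^2 + 4.5*l + 18.08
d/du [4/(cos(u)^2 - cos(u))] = 4*(-sin(u)/cos(u)^2 + 2*tan(u))/(cos(u) - 1)^2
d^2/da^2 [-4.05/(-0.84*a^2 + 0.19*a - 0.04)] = (-5.71536*a^2 + 1.29276*a + 4.05*(1.68*a - 0.19)*(3.36*a - 0.38) - 0.27216)/(0.84*a^2 - 0.19*a + 0.04)^3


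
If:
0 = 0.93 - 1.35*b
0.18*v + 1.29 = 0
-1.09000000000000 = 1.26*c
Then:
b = 0.69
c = -0.87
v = -7.17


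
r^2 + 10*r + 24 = (r + 4)*(r + 6)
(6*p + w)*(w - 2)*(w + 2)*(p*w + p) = 6*p^2*w^3 + 6*p^2*w^2 - 24*p^2*w - 24*p^2 + p*w^4 + p*w^3 - 4*p*w^2 - 4*p*w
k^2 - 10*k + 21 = (k - 7)*(k - 3)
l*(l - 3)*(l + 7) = l^3 + 4*l^2 - 21*l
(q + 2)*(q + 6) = q^2 + 8*q + 12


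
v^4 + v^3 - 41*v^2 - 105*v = v*(v - 7)*(v + 3)*(v + 5)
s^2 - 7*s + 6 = (s - 6)*(s - 1)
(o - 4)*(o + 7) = o^2 + 3*o - 28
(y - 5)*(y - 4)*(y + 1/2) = y^3 - 17*y^2/2 + 31*y/2 + 10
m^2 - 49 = (m - 7)*(m + 7)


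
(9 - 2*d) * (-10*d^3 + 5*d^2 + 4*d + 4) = 20*d^4 - 100*d^3 + 37*d^2 + 28*d + 36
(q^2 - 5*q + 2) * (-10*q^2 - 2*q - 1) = -10*q^4 + 48*q^3 - 11*q^2 + q - 2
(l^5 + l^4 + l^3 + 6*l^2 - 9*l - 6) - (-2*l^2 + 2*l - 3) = l^5 + l^4 + l^3 + 8*l^2 - 11*l - 3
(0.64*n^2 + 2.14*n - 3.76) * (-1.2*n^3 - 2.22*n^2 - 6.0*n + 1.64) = -0.768*n^5 - 3.9888*n^4 - 4.0788*n^3 - 3.4432*n^2 + 26.0696*n - 6.1664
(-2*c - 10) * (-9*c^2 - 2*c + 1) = 18*c^3 + 94*c^2 + 18*c - 10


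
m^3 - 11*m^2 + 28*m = m*(m - 7)*(m - 4)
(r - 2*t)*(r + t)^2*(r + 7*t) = r^4 + 7*r^3*t - 3*r^2*t^2 - 23*r*t^3 - 14*t^4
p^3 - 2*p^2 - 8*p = p*(p - 4)*(p + 2)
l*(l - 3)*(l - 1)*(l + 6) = l^4 + 2*l^3 - 21*l^2 + 18*l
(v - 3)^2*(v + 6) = v^3 - 27*v + 54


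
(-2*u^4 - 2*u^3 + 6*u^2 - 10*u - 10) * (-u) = 2*u^5 + 2*u^4 - 6*u^3 + 10*u^2 + 10*u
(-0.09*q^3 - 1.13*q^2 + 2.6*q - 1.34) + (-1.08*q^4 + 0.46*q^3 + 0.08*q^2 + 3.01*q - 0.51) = -1.08*q^4 + 0.37*q^3 - 1.05*q^2 + 5.61*q - 1.85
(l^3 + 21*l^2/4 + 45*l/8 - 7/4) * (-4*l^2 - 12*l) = -4*l^5 - 33*l^4 - 171*l^3/2 - 121*l^2/2 + 21*l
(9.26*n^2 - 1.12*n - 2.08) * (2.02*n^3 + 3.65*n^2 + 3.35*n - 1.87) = 18.7052*n^5 + 31.5366*n^4 + 22.7314*n^3 - 28.6602*n^2 - 4.8736*n + 3.8896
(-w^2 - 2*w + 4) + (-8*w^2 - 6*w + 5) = -9*w^2 - 8*w + 9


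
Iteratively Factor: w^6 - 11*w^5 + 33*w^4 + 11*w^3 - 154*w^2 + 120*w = (w + 2)*(w^5 - 13*w^4 + 59*w^3 - 107*w^2 + 60*w) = (w - 5)*(w + 2)*(w^4 - 8*w^3 + 19*w^2 - 12*w) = (w - 5)*(w - 3)*(w + 2)*(w^3 - 5*w^2 + 4*w) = (w - 5)*(w - 4)*(w - 3)*(w + 2)*(w^2 - w) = (w - 5)*(w - 4)*(w - 3)*(w - 1)*(w + 2)*(w)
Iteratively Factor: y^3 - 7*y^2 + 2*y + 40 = (y + 2)*(y^2 - 9*y + 20) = (y - 5)*(y + 2)*(y - 4)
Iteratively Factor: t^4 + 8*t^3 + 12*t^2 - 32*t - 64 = (t + 4)*(t^3 + 4*t^2 - 4*t - 16) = (t + 4)^2*(t^2 - 4) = (t + 2)*(t + 4)^2*(t - 2)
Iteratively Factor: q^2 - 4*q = (q)*(q - 4)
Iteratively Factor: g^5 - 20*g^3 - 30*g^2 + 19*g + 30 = (g - 5)*(g^4 + 5*g^3 + 5*g^2 - 5*g - 6) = (g - 5)*(g + 3)*(g^3 + 2*g^2 - g - 2) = (g - 5)*(g + 2)*(g + 3)*(g^2 - 1) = (g - 5)*(g + 1)*(g + 2)*(g + 3)*(g - 1)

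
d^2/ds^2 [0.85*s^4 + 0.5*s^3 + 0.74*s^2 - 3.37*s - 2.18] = 10.2*s^2 + 3.0*s + 1.48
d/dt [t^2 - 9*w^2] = 2*t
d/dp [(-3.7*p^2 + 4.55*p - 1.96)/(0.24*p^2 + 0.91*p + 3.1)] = (-4.459*p^2 - 21.9992*p + 15.8886)/(0.0576*p^4 + 0.4368*p^3 + 2.3161*p^2 + 5.642*p + 9.61)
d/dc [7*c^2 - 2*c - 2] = 14*c - 2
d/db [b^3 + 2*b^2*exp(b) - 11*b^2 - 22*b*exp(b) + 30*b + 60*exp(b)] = 2*b^2*exp(b) + 3*b^2 - 18*b*exp(b) - 22*b + 38*exp(b) + 30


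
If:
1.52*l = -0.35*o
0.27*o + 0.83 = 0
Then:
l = 0.71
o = -3.07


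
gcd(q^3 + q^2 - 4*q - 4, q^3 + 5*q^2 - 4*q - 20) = q^2 - 4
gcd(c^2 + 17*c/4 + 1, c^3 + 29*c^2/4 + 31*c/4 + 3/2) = c + 1/4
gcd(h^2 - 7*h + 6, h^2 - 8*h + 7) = h - 1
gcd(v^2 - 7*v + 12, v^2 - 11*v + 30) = 1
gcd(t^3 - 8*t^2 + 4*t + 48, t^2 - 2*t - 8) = t^2 - 2*t - 8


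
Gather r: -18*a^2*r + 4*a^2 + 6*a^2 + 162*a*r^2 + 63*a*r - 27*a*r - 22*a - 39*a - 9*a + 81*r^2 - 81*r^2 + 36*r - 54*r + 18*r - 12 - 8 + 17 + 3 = 10*a^2 + 162*a*r^2 - 70*a + r*(-18*a^2 + 36*a)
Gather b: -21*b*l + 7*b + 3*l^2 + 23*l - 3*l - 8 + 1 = b*(7 - 21*l) + 3*l^2 + 20*l - 7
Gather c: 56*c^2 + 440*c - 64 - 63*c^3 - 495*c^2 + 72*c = -63*c^3 - 439*c^2 + 512*c - 64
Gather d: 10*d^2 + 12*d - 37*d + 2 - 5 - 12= 10*d^2 - 25*d - 15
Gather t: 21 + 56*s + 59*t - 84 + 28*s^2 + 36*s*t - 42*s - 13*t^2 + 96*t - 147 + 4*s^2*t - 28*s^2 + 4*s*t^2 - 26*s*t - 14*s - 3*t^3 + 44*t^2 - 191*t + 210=-3*t^3 + t^2*(4*s + 31) + t*(4*s^2 + 10*s - 36)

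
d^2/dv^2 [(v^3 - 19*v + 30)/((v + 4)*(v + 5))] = 84/(v^3 + 12*v^2 + 48*v + 64)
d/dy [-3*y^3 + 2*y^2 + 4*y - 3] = -9*y^2 + 4*y + 4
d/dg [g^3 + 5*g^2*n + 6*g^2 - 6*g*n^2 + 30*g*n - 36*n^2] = 3*g^2 + 10*g*n + 12*g - 6*n^2 + 30*n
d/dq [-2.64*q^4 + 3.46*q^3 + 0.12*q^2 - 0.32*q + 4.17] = -10.56*q^3 + 10.38*q^2 + 0.24*q - 0.32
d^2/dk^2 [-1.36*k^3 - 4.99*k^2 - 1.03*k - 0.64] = -8.16*k - 9.98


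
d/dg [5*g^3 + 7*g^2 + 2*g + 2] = 15*g^2 + 14*g + 2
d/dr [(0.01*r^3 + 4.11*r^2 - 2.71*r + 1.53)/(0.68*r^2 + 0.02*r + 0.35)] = (0.0068*r^4 + 0.000399999999999956*r^3 + 1.9355*r^2 + 0.7962*r - 0.9791)/(0.4624*r^4 + 0.0272*r^3 + 0.4764*r^2 + 0.014*r + 0.1225)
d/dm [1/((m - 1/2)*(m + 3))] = 2*(-4*m - 5)/(4*m^4 + 20*m^3 + 13*m^2 - 30*m + 9)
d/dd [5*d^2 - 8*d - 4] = 10*d - 8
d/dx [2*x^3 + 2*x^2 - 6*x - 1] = 6*x^2 + 4*x - 6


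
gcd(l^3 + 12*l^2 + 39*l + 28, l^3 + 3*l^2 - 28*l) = l + 7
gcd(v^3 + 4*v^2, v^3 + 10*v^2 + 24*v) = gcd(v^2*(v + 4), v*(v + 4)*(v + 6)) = v^2 + 4*v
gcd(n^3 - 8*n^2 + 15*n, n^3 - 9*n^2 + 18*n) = n^2 - 3*n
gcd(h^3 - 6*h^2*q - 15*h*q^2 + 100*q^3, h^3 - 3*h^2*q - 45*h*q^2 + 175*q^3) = h^2 - 10*h*q + 25*q^2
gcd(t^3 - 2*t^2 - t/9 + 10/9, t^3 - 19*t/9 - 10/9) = t^2 - t - 10/9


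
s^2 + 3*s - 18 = (s - 3)*(s + 6)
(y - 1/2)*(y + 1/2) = y^2 - 1/4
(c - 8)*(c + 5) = c^2 - 3*c - 40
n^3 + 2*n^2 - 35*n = n*(n - 5)*(n + 7)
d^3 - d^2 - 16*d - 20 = (d - 5)*(d + 2)^2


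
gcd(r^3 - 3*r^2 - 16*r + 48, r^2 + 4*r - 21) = r - 3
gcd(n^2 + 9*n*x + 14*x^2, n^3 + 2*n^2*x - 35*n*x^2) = n + 7*x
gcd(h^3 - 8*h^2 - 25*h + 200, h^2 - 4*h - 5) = h - 5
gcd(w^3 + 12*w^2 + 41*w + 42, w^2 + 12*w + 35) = w + 7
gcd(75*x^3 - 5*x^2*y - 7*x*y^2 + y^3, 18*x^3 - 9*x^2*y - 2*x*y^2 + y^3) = 3*x + y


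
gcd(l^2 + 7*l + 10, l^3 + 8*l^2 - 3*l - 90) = l + 5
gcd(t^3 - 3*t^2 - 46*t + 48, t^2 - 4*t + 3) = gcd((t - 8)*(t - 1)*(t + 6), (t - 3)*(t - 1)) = t - 1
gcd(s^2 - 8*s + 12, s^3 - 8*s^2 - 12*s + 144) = s - 6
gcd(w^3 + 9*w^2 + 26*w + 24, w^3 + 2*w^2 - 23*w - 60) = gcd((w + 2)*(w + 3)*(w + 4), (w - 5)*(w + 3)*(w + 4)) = w^2 + 7*w + 12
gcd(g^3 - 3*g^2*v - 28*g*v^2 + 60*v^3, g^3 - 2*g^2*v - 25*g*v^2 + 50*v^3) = -g^2 - 3*g*v + 10*v^2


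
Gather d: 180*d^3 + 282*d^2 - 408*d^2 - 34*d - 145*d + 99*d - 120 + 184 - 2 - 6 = 180*d^3 - 126*d^2 - 80*d + 56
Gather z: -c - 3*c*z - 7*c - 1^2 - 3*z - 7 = -8*c + z*(-3*c - 3) - 8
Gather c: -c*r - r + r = -c*r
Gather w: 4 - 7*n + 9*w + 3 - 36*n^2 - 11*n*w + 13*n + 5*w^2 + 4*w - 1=-36*n^2 + 6*n + 5*w^2 + w*(13 - 11*n) + 6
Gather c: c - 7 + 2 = c - 5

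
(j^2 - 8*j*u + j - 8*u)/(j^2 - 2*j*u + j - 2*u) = (-j + 8*u)/(-j + 2*u)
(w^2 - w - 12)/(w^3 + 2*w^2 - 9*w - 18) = (w - 4)/(w^2 - w - 6)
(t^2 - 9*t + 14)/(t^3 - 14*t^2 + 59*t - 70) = 1/(t - 5)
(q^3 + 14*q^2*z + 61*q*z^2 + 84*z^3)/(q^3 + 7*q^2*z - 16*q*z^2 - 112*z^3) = (-q - 3*z)/(-q + 4*z)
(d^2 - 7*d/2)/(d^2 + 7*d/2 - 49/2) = d/(d + 7)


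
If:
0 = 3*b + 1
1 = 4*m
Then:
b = -1/3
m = 1/4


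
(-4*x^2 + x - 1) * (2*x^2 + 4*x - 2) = -8*x^4 - 14*x^3 + 10*x^2 - 6*x + 2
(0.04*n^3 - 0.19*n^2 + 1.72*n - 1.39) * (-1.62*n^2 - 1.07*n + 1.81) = -0.0648*n^5 + 0.265*n^4 - 2.5107*n^3 + 0.0674999999999997*n^2 + 4.6005*n - 2.5159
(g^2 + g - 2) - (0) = g^2 + g - 2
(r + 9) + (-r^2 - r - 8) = 1 - r^2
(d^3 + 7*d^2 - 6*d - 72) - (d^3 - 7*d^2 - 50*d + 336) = 14*d^2 + 44*d - 408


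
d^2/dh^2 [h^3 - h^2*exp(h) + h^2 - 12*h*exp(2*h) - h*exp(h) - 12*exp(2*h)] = -h^2*exp(h) - 48*h*exp(2*h) - 5*h*exp(h) + 6*h - 96*exp(2*h) - 4*exp(h) + 2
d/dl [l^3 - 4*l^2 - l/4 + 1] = 3*l^2 - 8*l - 1/4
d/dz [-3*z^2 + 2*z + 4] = 2 - 6*z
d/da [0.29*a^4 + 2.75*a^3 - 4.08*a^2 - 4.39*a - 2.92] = 1.16*a^3 + 8.25*a^2 - 8.16*a - 4.39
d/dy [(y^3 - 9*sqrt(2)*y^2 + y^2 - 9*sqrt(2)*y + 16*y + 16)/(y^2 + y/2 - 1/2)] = 2*(2*y^2 - 2*y - 32 + 9*sqrt(2))/(4*y^2 - 4*y + 1)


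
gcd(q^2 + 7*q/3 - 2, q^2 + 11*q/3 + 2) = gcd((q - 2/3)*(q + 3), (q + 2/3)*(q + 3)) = q + 3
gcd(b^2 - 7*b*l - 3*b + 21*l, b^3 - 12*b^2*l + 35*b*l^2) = b - 7*l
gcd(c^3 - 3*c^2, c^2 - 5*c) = c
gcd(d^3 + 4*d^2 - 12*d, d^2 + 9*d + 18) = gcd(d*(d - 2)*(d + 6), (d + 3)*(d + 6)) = d + 6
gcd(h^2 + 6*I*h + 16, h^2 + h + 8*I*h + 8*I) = h + 8*I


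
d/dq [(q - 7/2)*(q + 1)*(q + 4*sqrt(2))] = 3*q^2 - 5*q + 8*sqrt(2)*q - 10*sqrt(2) - 7/2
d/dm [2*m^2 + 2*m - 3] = 4*m + 2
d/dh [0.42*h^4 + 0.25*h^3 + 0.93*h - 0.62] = 1.68*h^3 + 0.75*h^2 + 0.93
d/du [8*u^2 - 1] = 16*u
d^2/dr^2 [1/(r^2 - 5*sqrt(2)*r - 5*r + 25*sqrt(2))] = 2*(-r^2 + 5*r + 5*sqrt(2)*r + (-2*r + 5 + 5*sqrt(2))^2 - 25*sqrt(2))/(r^2 - 5*sqrt(2)*r - 5*r + 25*sqrt(2))^3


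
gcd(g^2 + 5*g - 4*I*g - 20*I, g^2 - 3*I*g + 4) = g - 4*I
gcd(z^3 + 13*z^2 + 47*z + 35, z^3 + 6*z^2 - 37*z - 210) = z^2 + 12*z + 35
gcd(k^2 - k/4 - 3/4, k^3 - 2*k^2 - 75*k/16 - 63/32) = k + 3/4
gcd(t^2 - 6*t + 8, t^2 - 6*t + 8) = t^2 - 6*t + 8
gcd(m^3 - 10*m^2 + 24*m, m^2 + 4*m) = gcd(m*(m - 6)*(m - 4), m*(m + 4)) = m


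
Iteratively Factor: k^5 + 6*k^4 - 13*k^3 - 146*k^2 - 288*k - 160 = (k + 4)*(k^4 + 2*k^3 - 21*k^2 - 62*k - 40) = (k + 4)^2*(k^3 - 2*k^2 - 13*k - 10) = (k - 5)*(k + 4)^2*(k^2 + 3*k + 2) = (k - 5)*(k + 2)*(k + 4)^2*(k + 1)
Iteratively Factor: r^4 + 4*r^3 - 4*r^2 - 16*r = (r + 4)*(r^3 - 4*r) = r*(r + 4)*(r^2 - 4) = r*(r + 2)*(r + 4)*(r - 2)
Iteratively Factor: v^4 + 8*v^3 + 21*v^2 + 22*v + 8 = (v + 1)*(v^3 + 7*v^2 + 14*v + 8) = (v + 1)*(v + 2)*(v^2 + 5*v + 4) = (v + 1)*(v + 2)*(v + 4)*(v + 1)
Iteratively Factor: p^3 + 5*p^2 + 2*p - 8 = (p - 1)*(p^2 + 6*p + 8) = (p - 1)*(p + 2)*(p + 4)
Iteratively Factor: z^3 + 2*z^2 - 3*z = (z - 1)*(z^2 + 3*z) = z*(z - 1)*(z + 3)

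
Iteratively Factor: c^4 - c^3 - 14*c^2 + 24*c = (c + 4)*(c^3 - 5*c^2 + 6*c) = c*(c + 4)*(c^2 - 5*c + 6) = c*(c - 3)*(c + 4)*(c - 2)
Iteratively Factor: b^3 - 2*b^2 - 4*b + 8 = (b + 2)*(b^2 - 4*b + 4) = (b - 2)*(b + 2)*(b - 2)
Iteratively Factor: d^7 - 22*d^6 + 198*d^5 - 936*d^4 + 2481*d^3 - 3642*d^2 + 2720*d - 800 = (d - 1)*(d^6 - 21*d^5 + 177*d^4 - 759*d^3 + 1722*d^2 - 1920*d + 800) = (d - 4)*(d - 1)*(d^5 - 17*d^4 + 109*d^3 - 323*d^2 + 430*d - 200) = (d - 4)^2*(d - 1)*(d^4 - 13*d^3 + 57*d^2 - 95*d + 50) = (d - 4)^2*(d - 1)^2*(d^3 - 12*d^2 + 45*d - 50) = (d - 5)*(d - 4)^2*(d - 1)^2*(d^2 - 7*d + 10) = (d - 5)*(d - 4)^2*(d - 2)*(d - 1)^2*(d - 5)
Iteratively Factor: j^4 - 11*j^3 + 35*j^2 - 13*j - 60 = (j + 1)*(j^3 - 12*j^2 + 47*j - 60) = (j - 5)*(j + 1)*(j^2 - 7*j + 12) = (j - 5)*(j - 3)*(j + 1)*(j - 4)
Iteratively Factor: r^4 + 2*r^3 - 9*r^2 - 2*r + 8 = (r - 1)*(r^3 + 3*r^2 - 6*r - 8) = (r - 2)*(r - 1)*(r^2 + 5*r + 4) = (r - 2)*(r - 1)*(r + 4)*(r + 1)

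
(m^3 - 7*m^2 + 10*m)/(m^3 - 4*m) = (m - 5)/(m + 2)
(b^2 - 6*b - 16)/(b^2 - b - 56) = (b + 2)/(b + 7)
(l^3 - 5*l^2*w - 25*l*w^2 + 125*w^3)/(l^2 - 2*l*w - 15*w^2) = (l^2 - 25*w^2)/(l + 3*w)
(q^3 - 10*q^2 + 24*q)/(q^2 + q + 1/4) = 4*q*(q^2 - 10*q + 24)/(4*q^2 + 4*q + 1)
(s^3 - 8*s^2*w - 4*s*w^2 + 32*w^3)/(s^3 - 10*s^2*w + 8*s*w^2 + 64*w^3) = (s - 2*w)/(s - 4*w)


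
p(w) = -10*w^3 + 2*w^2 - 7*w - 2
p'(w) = -30*w^2 + 4*w - 7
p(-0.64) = 5.92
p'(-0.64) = -21.85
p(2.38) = -142.14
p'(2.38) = -167.41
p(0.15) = -3.04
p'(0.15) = -7.08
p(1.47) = -39.73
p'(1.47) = -65.95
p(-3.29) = 398.79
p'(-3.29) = -344.88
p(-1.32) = 33.72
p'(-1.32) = -64.55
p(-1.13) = 22.89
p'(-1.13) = -49.83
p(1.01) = -17.33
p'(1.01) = -33.56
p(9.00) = -7193.00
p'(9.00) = -2401.00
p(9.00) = -7193.00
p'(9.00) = -2401.00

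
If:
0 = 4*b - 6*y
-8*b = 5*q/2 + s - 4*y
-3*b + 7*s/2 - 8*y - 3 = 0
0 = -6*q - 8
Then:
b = 26/81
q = -4/3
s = 394/243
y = 52/243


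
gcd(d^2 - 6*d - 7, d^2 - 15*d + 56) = d - 7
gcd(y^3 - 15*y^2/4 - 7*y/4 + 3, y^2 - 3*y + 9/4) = 1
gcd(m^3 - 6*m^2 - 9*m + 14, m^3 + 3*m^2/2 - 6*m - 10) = m + 2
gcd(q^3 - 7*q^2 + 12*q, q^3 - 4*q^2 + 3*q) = q^2 - 3*q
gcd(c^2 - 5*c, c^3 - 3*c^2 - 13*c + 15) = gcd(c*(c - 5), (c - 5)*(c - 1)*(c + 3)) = c - 5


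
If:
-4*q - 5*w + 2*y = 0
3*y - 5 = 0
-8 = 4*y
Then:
No Solution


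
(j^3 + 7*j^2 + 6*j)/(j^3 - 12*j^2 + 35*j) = (j^2 + 7*j + 6)/(j^2 - 12*j + 35)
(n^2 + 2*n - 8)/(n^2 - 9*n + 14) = (n + 4)/(n - 7)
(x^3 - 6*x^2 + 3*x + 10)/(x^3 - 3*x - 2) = (x - 5)/(x + 1)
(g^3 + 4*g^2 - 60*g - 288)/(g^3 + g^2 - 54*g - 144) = (g + 6)/(g + 3)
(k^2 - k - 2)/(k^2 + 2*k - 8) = (k + 1)/(k + 4)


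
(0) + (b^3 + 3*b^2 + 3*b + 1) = b^3 + 3*b^2 + 3*b + 1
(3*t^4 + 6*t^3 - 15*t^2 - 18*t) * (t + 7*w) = 3*t^5 + 21*t^4*w + 6*t^4 + 42*t^3*w - 15*t^3 - 105*t^2*w - 18*t^2 - 126*t*w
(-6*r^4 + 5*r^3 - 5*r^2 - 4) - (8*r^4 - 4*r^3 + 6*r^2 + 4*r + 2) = -14*r^4 + 9*r^3 - 11*r^2 - 4*r - 6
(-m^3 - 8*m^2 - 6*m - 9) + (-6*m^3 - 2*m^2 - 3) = -7*m^3 - 10*m^2 - 6*m - 12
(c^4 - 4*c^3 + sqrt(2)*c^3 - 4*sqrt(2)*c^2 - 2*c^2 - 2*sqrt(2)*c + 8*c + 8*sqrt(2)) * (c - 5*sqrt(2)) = c^5 - 4*sqrt(2)*c^4 - 4*c^4 - 12*c^3 + 16*sqrt(2)*c^3 + 8*sqrt(2)*c^2 + 48*c^2 - 32*sqrt(2)*c + 20*c - 80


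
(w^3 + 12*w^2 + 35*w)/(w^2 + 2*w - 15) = w*(w + 7)/(w - 3)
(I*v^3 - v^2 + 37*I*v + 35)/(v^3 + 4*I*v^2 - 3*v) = (I*v^3 - v^2 + 37*I*v + 35)/(v*(v^2 + 4*I*v - 3))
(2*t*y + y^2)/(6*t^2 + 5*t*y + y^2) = y/(3*t + y)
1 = 1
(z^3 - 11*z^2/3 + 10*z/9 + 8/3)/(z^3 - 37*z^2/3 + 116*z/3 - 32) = (z + 2/3)/(z - 8)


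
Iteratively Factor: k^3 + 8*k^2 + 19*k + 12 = (k + 1)*(k^2 + 7*k + 12) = (k + 1)*(k + 3)*(k + 4)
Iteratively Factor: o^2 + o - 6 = (o - 2)*(o + 3)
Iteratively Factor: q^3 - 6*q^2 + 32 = (q - 4)*(q^2 - 2*q - 8) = (q - 4)^2*(q + 2)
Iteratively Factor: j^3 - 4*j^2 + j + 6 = (j - 3)*(j^2 - j - 2) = (j - 3)*(j + 1)*(j - 2)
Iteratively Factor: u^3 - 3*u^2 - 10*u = (u + 2)*(u^2 - 5*u) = u*(u + 2)*(u - 5)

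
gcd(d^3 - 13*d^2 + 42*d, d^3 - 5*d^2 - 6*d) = d^2 - 6*d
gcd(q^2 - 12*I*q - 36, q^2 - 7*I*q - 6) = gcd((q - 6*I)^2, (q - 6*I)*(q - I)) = q - 6*I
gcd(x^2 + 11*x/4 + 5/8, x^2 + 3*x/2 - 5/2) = x + 5/2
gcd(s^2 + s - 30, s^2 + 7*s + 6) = s + 6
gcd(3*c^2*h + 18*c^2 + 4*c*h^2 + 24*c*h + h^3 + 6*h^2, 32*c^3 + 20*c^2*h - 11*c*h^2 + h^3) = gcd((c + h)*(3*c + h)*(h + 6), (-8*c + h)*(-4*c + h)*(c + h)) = c + h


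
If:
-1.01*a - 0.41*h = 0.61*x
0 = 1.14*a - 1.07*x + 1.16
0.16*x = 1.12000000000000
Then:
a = 5.55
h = -24.09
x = 7.00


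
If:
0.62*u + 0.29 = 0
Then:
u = -0.47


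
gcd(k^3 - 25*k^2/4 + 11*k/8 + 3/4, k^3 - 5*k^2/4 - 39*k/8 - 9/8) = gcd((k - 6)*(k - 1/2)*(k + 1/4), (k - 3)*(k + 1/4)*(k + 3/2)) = k + 1/4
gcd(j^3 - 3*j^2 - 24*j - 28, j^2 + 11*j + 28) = 1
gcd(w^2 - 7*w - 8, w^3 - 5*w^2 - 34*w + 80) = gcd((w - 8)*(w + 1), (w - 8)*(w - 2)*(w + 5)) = w - 8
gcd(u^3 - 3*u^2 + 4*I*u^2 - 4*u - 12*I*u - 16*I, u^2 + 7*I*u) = 1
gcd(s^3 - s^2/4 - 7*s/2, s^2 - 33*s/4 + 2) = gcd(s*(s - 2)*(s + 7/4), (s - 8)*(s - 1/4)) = 1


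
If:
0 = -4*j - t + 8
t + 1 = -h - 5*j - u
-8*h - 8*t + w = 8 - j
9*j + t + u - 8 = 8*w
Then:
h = -268*w - 9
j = -65*w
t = 260*w + 8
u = 333*w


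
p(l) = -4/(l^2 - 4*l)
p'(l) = -4*(4 - 2*l)/(l^2 - 4*l)^2 = 8*(l - 2)/(l^2*(l - 4)^2)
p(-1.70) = -0.41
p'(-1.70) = -0.32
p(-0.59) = -1.48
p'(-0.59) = -2.83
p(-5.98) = -0.07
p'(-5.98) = -0.02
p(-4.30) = -0.11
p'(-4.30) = -0.04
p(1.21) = 1.18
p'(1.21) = -0.55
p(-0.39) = -2.34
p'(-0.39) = -6.52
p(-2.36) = -0.27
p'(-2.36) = -0.15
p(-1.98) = -0.34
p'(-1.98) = -0.23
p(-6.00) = -0.07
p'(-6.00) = -0.02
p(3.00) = 1.33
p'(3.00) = 0.89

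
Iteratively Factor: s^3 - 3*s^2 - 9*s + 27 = (s - 3)*(s^2 - 9) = (s - 3)^2*(s + 3)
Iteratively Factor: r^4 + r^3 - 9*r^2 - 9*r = (r - 3)*(r^3 + 4*r^2 + 3*r) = (r - 3)*(r + 3)*(r^2 + r) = r*(r - 3)*(r + 3)*(r + 1)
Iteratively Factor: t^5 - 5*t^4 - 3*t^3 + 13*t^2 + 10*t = (t - 5)*(t^4 - 3*t^2 - 2*t) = (t - 5)*(t - 2)*(t^3 + 2*t^2 + t) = (t - 5)*(t - 2)*(t + 1)*(t^2 + t) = (t - 5)*(t - 2)*(t + 1)^2*(t)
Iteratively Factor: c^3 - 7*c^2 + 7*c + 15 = (c - 5)*(c^2 - 2*c - 3) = (c - 5)*(c - 3)*(c + 1)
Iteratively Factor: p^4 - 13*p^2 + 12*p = (p - 1)*(p^3 + p^2 - 12*p) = (p - 3)*(p - 1)*(p^2 + 4*p) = (p - 3)*(p - 1)*(p + 4)*(p)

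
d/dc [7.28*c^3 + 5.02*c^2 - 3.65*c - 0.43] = 21.84*c^2 + 10.04*c - 3.65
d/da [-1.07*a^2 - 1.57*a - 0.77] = -2.14*a - 1.57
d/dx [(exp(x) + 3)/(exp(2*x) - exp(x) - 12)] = -exp(x)/(exp(2*x) - 8*exp(x) + 16)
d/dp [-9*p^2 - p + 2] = -18*p - 1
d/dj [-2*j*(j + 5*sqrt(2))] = -4*j - 10*sqrt(2)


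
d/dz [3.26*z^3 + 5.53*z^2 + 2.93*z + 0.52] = 9.78*z^2 + 11.06*z + 2.93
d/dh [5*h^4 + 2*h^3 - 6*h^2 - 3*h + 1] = 20*h^3 + 6*h^2 - 12*h - 3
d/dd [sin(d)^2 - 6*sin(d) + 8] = 2*(sin(d) - 3)*cos(d)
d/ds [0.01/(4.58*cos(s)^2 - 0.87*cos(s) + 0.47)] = (0.0916*cos(s) - 0.0087)*sin(s)/(4.58*cos(s)^2 - 0.87*cos(s) + 0.47)^2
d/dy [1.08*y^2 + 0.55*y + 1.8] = 2.16*y + 0.55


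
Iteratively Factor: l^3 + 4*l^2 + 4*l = (l + 2)*(l^2 + 2*l) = l*(l + 2)*(l + 2)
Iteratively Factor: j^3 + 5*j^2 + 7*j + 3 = (j + 1)*(j^2 + 4*j + 3) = (j + 1)*(j + 3)*(j + 1)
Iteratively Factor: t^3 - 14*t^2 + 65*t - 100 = (t - 5)*(t^2 - 9*t + 20) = (t - 5)*(t - 4)*(t - 5)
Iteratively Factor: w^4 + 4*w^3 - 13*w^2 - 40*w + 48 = (w + 4)*(w^3 - 13*w + 12) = (w - 3)*(w + 4)*(w^2 + 3*w - 4) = (w - 3)*(w - 1)*(w + 4)*(w + 4)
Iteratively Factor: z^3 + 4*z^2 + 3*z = (z)*(z^2 + 4*z + 3) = z*(z + 3)*(z + 1)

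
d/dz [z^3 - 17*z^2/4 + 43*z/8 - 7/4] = 3*z^2 - 17*z/2 + 43/8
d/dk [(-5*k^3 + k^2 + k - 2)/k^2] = (-5*k^3 - k + 4)/k^3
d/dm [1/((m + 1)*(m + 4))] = (-2*m - 5)/(m^4 + 10*m^3 + 33*m^2 + 40*m + 16)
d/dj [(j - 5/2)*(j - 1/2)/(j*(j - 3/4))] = (36*j^2 - 40*j + 15)/(j^2*(16*j^2 - 24*j + 9))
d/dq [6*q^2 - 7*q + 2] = 12*q - 7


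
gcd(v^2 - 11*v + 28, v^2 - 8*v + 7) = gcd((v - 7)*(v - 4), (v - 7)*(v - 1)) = v - 7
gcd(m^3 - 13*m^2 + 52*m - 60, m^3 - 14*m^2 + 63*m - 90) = m^2 - 11*m + 30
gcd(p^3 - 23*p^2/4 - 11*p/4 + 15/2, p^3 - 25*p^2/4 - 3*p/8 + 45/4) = p^2 - 19*p/4 - 15/2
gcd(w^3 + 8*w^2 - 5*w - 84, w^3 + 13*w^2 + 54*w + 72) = w + 4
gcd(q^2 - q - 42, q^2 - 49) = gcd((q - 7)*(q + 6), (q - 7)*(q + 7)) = q - 7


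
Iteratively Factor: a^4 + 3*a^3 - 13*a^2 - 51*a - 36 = (a + 3)*(a^3 - 13*a - 12) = (a - 4)*(a + 3)*(a^2 + 4*a + 3) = (a - 4)*(a + 3)^2*(a + 1)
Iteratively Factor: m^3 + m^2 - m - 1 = (m + 1)*(m^2 - 1) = (m - 1)*(m + 1)*(m + 1)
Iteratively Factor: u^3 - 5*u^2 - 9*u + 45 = (u - 5)*(u^2 - 9) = (u - 5)*(u - 3)*(u + 3)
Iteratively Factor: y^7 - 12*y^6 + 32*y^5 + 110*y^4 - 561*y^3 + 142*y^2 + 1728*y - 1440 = (y - 3)*(y^6 - 9*y^5 + 5*y^4 + 125*y^3 - 186*y^2 - 416*y + 480) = (y - 3)*(y - 1)*(y^5 - 8*y^4 - 3*y^3 + 122*y^2 - 64*y - 480) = (y - 4)*(y - 3)*(y - 1)*(y^4 - 4*y^3 - 19*y^2 + 46*y + 120) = (y - 5)*(y - 4)*(y - 3)*(y - 1)*(y^3 + y^2 - 14*y - 24) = (y - 5)*(y - 4)^2*(y - 3)*(y - 1)*(y^2 + 5*y + 6) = (y - 5)*(y - 4)^2*(y - 3)*(y - 1)*(y + 3)*(y + 2)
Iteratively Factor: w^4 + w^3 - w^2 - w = (w)*(w^3 + w^2 - w - 1) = w*(w + 1)*(w^2 - 1) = w*(w + 1)^2*(w - 1)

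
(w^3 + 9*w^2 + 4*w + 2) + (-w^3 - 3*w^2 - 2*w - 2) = 6*w^2 + 2*w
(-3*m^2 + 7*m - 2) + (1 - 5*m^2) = -8*m^2 + 7*m - 1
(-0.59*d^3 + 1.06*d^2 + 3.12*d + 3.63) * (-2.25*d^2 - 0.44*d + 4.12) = 1.3275*d^5 - 2.1254*d^4 - 9.9172*d^3 - 5.1731*d^2 + 11.2572*d + 14.9556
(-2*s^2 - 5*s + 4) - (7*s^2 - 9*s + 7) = -9*s^2 + 4*s - 3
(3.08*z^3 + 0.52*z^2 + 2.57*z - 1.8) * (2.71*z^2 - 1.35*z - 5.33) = 8.3468*z^5 - 2.7488*z^4 - 10.1537*z^3 - 11.1191*z^2 - 11.2681*z + 9.594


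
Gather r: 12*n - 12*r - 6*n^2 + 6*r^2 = -6*n^2 + 12*n + 6*r^2 - 12*r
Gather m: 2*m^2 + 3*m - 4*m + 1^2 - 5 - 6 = 2*m^2 - m - 10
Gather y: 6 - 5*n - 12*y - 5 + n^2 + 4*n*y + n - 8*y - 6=n^2 - 4*n + y*(4*n - 20) - 5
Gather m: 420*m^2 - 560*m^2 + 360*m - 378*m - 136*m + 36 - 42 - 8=-140*m^2 - 154*m - 14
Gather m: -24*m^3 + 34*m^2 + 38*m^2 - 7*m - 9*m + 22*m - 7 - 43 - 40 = -24*m^3 + 72*m^2 + 6*m - 90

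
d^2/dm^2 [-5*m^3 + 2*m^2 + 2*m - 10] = 4 - 30*m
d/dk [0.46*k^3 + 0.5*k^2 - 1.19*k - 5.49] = 1.38*k^2 + 1.0*k - 1.19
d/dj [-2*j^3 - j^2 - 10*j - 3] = -6*j^2 - 2*j - 10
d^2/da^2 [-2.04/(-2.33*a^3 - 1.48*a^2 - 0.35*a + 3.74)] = (-(28.5192*a + 6.0384)*(2.33*a^3 + 1.48*a^2 + 0.35*a - 3.74) + 2.04*(6.99*a^2 + 2.96*a + 0.35)*(13.98*a^2 + 5.92*a + 0.7))/(2.33*a^3 + 1.48*a^2 + 0.35*a - 3.74)^3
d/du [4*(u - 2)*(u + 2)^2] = 4*(u + 2)*(3*u - 2)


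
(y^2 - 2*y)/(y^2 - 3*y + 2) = y/(y - 1)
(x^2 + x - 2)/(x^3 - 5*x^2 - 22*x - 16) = (x - 1)/(x^2 - 7*x - 8)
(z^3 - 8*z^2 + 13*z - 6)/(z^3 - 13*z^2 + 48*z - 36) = (z - 1)/(z - 6)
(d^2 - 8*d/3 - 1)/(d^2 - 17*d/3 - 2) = (d - 3)/(d - 6)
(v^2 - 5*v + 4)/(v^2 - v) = (v - 4)/v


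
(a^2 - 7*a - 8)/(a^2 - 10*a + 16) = (a + 1)/(a - 2)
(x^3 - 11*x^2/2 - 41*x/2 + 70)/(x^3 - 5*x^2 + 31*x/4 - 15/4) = 2*(x^2 - 3*x - 28)/(2*x^2 - 5*x + 3)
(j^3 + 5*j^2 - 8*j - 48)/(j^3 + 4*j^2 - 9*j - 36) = (j + 4)/(j + 3)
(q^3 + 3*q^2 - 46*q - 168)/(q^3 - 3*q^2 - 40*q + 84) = (q + 4)/(q - 2)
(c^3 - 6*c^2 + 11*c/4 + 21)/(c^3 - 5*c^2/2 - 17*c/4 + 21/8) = 2*(c - 4)/(2*c - 1)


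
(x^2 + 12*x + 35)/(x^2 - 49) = (x + 5)/(x - 7)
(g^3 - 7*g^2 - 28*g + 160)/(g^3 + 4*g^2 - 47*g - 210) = (g^2 - 12*g + 32)/(g^2 - g - 42)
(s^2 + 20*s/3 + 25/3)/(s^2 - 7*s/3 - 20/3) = (s + 5)/(s - 4)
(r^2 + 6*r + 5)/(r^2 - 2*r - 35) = (r + 1)/(r - 7)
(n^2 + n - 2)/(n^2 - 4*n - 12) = (n - 1)/(n - 6)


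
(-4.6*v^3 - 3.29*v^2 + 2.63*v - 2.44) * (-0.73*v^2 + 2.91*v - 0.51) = 3.358*v^5 - 10.9843*v^4 - 9.1478*v^3 + 11.1124*v^2 - 8.4417*v + 1.2444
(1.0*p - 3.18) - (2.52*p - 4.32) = 1.14 - 1.52*p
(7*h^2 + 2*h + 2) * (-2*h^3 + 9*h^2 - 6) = -14*h^5 + 59*h^4 + 14*h^3 - 24*h^2 - 12*h - 12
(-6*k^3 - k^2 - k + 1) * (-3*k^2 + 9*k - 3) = 18*k^5 - 51*k^4 + 12*k^3 - 9*k^2 + 12*k - 3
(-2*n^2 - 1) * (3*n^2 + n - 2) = -6*n^4 - 2*n^3 + n^2 - n + 2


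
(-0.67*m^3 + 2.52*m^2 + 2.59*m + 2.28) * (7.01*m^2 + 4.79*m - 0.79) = -4.6967*m^5 + 14.4559*m^4 + 30.756*m^3 + 26.3981*m^2 + 8.8751*m - 1.8012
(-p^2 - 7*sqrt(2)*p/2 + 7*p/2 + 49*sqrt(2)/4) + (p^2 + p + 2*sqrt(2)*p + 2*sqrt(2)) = -3*sqrt(2)*p/2 + 9*p/2 + 57*sqrt(2)/4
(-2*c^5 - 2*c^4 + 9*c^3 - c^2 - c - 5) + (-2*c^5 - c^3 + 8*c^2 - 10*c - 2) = -4*c^5 - 2*c^4 + 8*c^3 + 7*c^2 - 11*c - 7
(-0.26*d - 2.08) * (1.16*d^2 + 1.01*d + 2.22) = -0.3016*d^3 - 2.6754*d^2 - 2.678*d - 4.6176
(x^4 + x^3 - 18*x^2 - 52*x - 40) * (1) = x^4 + x^3 - 18*x^2 - 52*x - 40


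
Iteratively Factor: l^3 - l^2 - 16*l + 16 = (l - 4)*(l^2 + 3*l - 4) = (l - 4)*(l - 1)*(l + 4)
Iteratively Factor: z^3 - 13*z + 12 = (z + 4)*(z^2 - 4*z + 3) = (z - 1)*(z + 4)*(z - 3)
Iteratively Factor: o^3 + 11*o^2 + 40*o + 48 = (o + 3)*(o^2 + 8*o + 16) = (o + 3)*(o + 4)*(o + 4)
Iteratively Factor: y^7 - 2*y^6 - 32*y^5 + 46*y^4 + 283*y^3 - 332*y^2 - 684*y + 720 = (y + 4)*(y^6 - 6*y^5 - 8*y^4 + 78*y^3 - 29*y^2 - 216*y + 180) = (y - 5)*(y + 4)*(y^5 - y^4 - 13*y^3 + 13*y^2 + 36*y - 36) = (y - 5)*(y + 2)*(y + 4)*(y^4 - 3*y^3 - 7*y^2 + 27*y - 18) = (y - 5)*(y - 3)*(y + 2)*(y + 4)*(y^3 - 7*y + 6) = (y - 5)*(y - 3)*(y - 2)*(y + 2)*(y + 4)*(y^2 + 2*y - 3) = (y - 5)*(y - 3)*(y - 2)*(y - 1)*(y + 2)*(y + 4)*(y + 3)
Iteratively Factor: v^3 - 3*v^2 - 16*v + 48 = (v - 3)*(v^2 - 16) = (v - 4)*(v - 3)*(v + 4)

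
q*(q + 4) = q^2 + 4*q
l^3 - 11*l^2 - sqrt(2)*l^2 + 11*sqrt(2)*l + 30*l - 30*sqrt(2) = (l - 6)*(l - 5)*(l - sqrt(2))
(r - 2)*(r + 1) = r^2 - r - 2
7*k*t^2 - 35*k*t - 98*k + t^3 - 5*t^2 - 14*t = (7*k + t)*(t - 7)*(t + 2)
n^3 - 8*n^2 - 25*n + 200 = (n - 8)*(n - 5)*(n + 5)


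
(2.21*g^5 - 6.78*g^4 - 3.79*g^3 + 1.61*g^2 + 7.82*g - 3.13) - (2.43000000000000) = 2.21*g^5 - 6.78*g^4 - 3.79*g^3 + 1.61*g^2 + 7.82*g - 5.56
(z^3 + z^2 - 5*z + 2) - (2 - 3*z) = z^3 + z^2 - 2*z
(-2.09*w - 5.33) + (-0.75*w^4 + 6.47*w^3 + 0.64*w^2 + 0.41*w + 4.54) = -0.75*w^4 + 6.47*w^3 + 0.64*w^2 - 1.68*w - 0.79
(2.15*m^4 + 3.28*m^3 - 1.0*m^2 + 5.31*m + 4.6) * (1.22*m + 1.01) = 2.623*m^5 + 6.1731*m^4 + 2.0928*m^3 + 5.4682*m^2 + 10.9751*m + 4.646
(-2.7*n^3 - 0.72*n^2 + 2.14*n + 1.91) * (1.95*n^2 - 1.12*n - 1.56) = -5.265*n^5 + 1.62*n^4 + 9.1914*n^3 + 2.4509*n^2 - 5.4776*n - 2.9796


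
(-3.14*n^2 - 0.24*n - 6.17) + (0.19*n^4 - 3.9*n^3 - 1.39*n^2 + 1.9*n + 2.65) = 0.19*n^4 - 3.9*n^3 - 4.53*n^2 + 1.66*n - 3.52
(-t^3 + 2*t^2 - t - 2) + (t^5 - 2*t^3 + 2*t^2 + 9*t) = t^5 - 3*t^3 + 4*t^2 + 8*t - 2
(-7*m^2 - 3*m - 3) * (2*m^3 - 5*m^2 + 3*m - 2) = -14*m^5 + 29*m^4 - 12*m^3 + 20*m^2 - 3*m + 6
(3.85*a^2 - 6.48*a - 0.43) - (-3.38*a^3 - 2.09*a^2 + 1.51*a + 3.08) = 3.38*a^3 + 5.94*a^2 - 7.99*a - 3.51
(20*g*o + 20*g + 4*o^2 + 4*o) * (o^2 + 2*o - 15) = 20*g*o^3 + 60*g*o^2 - 260*g*o - 300*g + 4*o^4 + 12*o^3 - 52*o^2 - 60*o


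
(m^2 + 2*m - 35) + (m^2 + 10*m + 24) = 2*m^2 + 12*m - 11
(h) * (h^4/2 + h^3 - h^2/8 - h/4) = h^5/2 + h^4 - h^3/8 - h^2/4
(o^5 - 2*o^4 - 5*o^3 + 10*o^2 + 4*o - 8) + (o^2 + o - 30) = o^5 - 2*o^4 - 5*o^3 + 11*o^2 + 5*o - 38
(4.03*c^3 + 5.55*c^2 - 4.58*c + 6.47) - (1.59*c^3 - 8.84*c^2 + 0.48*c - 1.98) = 2.44*c^3 + 14.39*c^2 - 5.06*c + 8.45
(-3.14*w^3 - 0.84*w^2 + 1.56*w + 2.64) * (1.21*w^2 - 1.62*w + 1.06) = -3.7994*w^5 + 4.0704*w^4 - 0.0800000000000003*w^3 - 0.2232*w^2 - 2.6232*w + 2.7984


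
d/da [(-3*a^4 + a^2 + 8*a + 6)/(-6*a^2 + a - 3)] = (36*a^5 - 9*a^4 + 36*a^3 + 49*a^2 + 66*a - 30)/(36*a^4 - 12*a^3 + 37*a^2 - 6*a + 9)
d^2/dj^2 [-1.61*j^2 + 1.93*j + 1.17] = -3.22000000000000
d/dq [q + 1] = 1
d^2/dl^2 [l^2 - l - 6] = 2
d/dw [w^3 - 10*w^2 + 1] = w*(3*w - 20)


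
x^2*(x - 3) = x^3 - 3*x^2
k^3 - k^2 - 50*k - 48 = (k - 8)*(k + 1)*(k + 6)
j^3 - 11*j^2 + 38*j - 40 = (j - 5)*(j - 4)*(j - 2)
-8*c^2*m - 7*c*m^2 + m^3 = m*(-8*c + m)*(c + m)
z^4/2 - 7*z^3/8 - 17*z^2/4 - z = z*(z/2 + 1)*(z - 4)*(z + 1/4)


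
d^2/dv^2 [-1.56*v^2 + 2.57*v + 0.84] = -3.12000000000000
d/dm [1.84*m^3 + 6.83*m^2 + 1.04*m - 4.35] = 5.52*m^2 + 13.66*m + 1.04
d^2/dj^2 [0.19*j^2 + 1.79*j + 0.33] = 0.380000000000000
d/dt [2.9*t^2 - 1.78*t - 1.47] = 5.8*t - 1.78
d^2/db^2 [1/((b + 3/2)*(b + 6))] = 4*(4*(b + 6)^2 + 2*(b + 6)*(2*b + 3) + (2*b + 3)^2)/((b + 6)^3*(2*b + 3)^3)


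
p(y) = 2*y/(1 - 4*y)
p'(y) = 8*y/(1 - 4*y)^2 + 2/(1 - 4*y)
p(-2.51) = -0.45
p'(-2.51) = 0.02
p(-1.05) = -0.40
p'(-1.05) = 0.07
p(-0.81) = -0.38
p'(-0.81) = 0.11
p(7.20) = -0.52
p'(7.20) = 0.00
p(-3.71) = -0.47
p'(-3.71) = 0.01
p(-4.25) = -0.47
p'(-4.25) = 0.01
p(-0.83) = -0.38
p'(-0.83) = 0.11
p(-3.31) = -0.46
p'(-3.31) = 0.01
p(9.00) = -0.51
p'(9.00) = 0.00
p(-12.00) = -0.49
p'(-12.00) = 0.00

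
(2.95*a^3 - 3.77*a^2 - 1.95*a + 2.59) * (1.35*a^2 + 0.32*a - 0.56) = 3.9825*a^5 - 4.1455*a^4 - 5.4909*a^3 + 4.9837*a^2 + 1.9208*a - 1.4504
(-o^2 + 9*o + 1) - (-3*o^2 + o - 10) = 2*o^2 + 8*o + 11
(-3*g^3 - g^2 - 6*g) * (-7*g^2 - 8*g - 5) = 21*g^5 + 31*g^4 + 65*g^3 + 53*g^2 + 30*g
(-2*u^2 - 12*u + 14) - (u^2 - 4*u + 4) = -3*u^2 - 8*u + 10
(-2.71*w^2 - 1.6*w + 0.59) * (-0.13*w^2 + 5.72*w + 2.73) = 0.3523*w^4 - 15.2932*w^3 - 16.627*w^2 - 0.993200000000001*w + 1.6107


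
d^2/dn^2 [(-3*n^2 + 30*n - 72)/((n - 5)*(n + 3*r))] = 6*(2*(n - 5)^3*(n + 3*r) + (n - 5)^2*(n + 3*r)^2 + (n - 5)^2*(-n^2 + 10*n - 24) + (n - 5)*(n + 3*r)*(-n^2 + 10*n - 24) + (n + 3*r)^2*(-n^2 + 10*n - 24))/((n - 5)^3*(n + 3*r)^3)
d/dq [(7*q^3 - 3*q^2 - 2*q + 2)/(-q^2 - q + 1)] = q*(-7*q^3 - 14*q^2 + 22*q - 2)/(q^4 + 2*q^3 - q^2 - 2*q + 1)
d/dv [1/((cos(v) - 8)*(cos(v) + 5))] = (2*cos(v) - 3)*sin(v)/((cos(v) - 8)^2*(cos(v) + 5)^2)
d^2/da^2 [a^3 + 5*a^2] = 6*a + 10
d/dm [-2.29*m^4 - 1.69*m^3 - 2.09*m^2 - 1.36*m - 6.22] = -9.16*m^3 - 5.07*m^2 - 4.18*m - 1.36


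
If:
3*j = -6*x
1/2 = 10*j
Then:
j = 1/20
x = -1/40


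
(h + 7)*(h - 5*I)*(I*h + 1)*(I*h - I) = -h^4 - 6*h^3 + 6*I*h^3 + 12*h^2 + 36*I*h^2 + 30*h - 42*I*h - 35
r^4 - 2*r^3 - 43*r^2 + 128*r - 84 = (r - 6)*(r - 2)*(r - 1)*(r + 7)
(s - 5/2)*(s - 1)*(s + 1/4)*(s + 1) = s^4 - 9*s^3/4 - 13*s^2/8 + 9*s/4 + 5/8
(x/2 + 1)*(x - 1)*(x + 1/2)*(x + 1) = x^4/2 + 5*x^3/4 - 5*x/4 - 1/2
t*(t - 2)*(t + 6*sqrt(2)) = t^3 - 2*t^2 + 6*sqrt(2)*t^2 - 12*sqrt(2)*t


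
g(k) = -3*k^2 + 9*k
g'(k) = 9 - 6*k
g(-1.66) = -23.21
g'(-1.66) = 18.96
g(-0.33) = -3.30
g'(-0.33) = 10.98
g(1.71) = 6.62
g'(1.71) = -1.26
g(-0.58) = -6.23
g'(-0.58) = 12.48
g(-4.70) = -108.57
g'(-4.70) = 37.20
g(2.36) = 4.53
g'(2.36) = -5.16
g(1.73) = 6.59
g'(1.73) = -1.38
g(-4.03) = -84.99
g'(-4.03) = 33.18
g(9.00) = -162.00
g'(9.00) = -45.00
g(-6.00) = -162.00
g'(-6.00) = 45.00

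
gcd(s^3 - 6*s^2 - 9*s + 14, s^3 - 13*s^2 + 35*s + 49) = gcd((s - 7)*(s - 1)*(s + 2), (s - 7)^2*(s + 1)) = s - 7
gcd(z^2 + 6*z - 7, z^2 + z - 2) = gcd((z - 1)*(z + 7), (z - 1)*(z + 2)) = z - 1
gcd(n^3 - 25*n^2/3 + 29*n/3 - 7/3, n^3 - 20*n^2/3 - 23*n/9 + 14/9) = n^2 - 22*n/3 + 7/3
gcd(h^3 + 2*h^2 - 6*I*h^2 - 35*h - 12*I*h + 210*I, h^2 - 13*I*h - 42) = h - 6*I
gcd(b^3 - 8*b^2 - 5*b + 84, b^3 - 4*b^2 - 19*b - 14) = b - 7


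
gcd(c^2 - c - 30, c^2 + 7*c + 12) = 1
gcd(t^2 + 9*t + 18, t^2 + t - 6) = t + 3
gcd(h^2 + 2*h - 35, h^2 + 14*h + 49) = h + 7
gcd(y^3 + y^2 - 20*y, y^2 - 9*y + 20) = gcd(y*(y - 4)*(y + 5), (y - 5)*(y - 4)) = y - 4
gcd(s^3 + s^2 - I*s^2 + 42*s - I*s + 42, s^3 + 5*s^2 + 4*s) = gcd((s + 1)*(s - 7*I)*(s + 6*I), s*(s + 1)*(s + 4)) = s + 1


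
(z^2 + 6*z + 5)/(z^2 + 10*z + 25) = (z + 1)/(z + 5)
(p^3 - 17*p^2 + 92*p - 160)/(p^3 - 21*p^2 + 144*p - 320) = (p - 4)/(p - 8)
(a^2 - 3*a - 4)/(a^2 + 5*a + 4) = (a - 4)/(a + 4)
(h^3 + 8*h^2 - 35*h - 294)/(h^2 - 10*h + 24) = (h^2 + 14*h + 49)/(h - 4)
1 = 1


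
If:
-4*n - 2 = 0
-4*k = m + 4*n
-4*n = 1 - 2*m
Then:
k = 5/8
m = -1/2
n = -1/2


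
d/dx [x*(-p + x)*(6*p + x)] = -6*p^2 + 10*p*x + 3*x^2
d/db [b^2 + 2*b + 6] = 2*b + 2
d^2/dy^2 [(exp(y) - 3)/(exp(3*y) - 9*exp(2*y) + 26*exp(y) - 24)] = (4*exp(3*y) - 18*exp(2*y) + 4*exp(y) + 48)*exp(y)/(exp(6*y) - 18*exp(5*y) + 132*exp(4*y) - 504*exp(3*y) + 1056*exp(2*y) - 1152*exp(y) + 512)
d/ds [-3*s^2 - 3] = -6*s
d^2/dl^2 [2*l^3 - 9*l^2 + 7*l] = 12*l - 18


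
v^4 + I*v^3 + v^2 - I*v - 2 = (v - I)*(v + 2*I)*(-I*v - I)*(I*v - I)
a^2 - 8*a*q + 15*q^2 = (a - 5*q)*(a - 3*q)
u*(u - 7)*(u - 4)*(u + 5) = u^4 - 6*u^3 - 27*u^2 + 140*u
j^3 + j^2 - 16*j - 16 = (j - 4)*(j + 1)*(j + 4)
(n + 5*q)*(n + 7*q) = n^2 + 12*n*q + 35*q^2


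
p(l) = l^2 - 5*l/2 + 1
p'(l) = 2*l - 5/2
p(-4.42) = 31.59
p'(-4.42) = -11.34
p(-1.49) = 6.95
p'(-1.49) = -5.48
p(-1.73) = 8.32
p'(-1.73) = -5.96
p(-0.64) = 3.01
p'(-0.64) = -3.78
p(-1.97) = 9.81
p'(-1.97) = -6.44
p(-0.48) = 2.43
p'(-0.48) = -3.46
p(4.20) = 8.14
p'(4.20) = 5.90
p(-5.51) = 45.14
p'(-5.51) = -13.52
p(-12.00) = 175.00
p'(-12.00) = -26.50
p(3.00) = 2.50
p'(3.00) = 3.50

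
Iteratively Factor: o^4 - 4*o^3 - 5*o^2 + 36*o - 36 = (o - 2)*(o^3 - 2*o^2 - 9*o + 18) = (o - 3)*(o - 2)*(o^2 + o - 6) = (o - 3)*(o - 2)^2*(o + 3)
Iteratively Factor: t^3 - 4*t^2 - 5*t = (t - 5)*(t^2 + t) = (t - 5)*(t + 1)*(t)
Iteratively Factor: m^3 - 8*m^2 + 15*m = (m - 5)*(m^2 - 3*m) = m*(m - 5)*(m - 3)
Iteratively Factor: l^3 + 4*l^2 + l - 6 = (l + 2)*(l^2 + 2*l - 3) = (l + 2)*(l + 3)*(l - 1)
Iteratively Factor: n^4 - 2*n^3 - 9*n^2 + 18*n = (n - 2)*(n^3 - 9*n) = n*(n - 2)*(n^2 - 9) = n*(n - 3)*(n - 2)*(n + 3)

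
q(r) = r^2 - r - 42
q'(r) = 2*r - 1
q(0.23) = -42.18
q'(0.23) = -0.54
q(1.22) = -41.73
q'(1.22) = 1.44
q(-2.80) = -31.36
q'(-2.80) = -6.60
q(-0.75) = -40.69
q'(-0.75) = -2.50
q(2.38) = -38.72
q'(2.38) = 3.76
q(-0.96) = -40.12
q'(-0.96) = -2.92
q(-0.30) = -41.61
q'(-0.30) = -1.60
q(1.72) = -40.76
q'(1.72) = 2.44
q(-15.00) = 198.00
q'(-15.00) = -31.00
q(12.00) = 90.00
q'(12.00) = 23.00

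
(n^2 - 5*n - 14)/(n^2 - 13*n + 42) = (n + 2)/(n - 6)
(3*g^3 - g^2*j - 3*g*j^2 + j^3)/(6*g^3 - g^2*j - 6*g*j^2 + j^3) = (3*g - j)/(6*g - j)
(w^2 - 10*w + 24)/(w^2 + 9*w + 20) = (w^2 - 10*w + 24)/(w^2 + 9*w + 20)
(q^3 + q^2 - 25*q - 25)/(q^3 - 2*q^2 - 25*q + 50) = (q + 1)/(q - 2)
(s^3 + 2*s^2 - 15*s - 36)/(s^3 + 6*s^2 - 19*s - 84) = (s + 3)/(s + 7)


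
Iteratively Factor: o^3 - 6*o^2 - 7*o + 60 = (o + 3)*(o^2 - 9*o + 20) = (o - 5)*(o + 3)*(o - 4)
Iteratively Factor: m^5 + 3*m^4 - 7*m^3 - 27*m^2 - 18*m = (m - 3)*(m^4 + 6*m^3 + 11*m^2 + 6*m) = m*(m - 3)*(m^3 + 6*m^2 + 11*m + 6) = m*(m - 3)*(m + 2)*(m^2 + 4*m + 3) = m*(m - 3)*(m + 1)*(m + 2)*(m + 3)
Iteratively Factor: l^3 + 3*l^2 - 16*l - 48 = (l + 4)*(l^2 - l - 12) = (l + 3)*(l + 4)*(l - 4)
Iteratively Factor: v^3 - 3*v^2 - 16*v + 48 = (v - 4)*(v^2 + v - 12) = (v - 4)*(v + 4)*(v - 3)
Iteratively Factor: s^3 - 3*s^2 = (s - 3)*(s^2) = s*(s - 3)*(s)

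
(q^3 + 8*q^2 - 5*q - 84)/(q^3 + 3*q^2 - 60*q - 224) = (q - 3)/(q - 8)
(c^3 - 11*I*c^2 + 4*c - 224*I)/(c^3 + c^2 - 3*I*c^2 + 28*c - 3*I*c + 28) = (c - 8*I)/(c + 1)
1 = 1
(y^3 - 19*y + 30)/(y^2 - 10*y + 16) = (y^2 + 2*y - 15)/(y - 8)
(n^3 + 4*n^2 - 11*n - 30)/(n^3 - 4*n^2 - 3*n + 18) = (n + 5)/(n - 3)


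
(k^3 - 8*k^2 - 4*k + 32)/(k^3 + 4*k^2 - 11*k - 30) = (k^2 - 10*k + 16)/(k^2 + 2*k - 15)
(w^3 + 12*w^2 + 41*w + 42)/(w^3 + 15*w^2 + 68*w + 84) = (w + 3)/(w + 6)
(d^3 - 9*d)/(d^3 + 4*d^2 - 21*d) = (d + 3)/(d + 7)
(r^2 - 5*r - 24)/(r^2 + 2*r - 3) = (r - 8)/(r - 1)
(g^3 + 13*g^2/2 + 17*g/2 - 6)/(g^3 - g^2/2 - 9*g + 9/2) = (g + 4)/(g - 3)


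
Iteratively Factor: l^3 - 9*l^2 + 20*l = (l - 4)*(l^2 - 5*l) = (l - 5)*(l - 4)*(l)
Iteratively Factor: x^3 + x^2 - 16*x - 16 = (x + 4)*(x^2 - 3*x - 4) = (x + 1)*(x + 4)*(x - 4)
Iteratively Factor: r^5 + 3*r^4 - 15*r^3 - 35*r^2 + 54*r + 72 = (r + 1)*(r^4 + 2*r^3 - 17*r^2 - 18*r + 72) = (r + 1)*(r + 3)*(r^3 - r^2 - 14*r + 24) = (r - 2)*(r + 1)*(r + 3)*(r^2 + r - 12) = (r - 2)*(r + 1)*(r + 3)*(r + 4)*(r - 3)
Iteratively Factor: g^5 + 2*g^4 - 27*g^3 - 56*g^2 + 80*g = (g + 4)*(g^4 - 2*g^3 - 19*g^2 + 20*g) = (g - 1)*(g + 4)*(g^3 - g^2 - 20*g) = (g - 5)*(g - 1)*(g + 4)*(g^2 + 4*g) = (g - 5)*(g - 1)*(g + 4)^2*(g)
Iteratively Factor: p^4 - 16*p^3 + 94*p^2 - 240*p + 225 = (p - 5)*(p^3 - 11*p^2 + 39*p - 45) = (p - 5)^2*(p^2 - 6*p + 9) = (p - 5)^2*(p - 3)*(p - 3)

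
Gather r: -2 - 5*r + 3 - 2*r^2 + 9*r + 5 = -2*r^2 + 4*r + 6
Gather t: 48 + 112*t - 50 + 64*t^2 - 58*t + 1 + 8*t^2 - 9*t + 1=72*t^2 + 45*t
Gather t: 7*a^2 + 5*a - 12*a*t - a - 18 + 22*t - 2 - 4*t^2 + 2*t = 7*a^2 + 4*a - 4*t^2 + t*(24 - 12*a) - 20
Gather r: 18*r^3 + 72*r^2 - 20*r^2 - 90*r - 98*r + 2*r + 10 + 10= 18*r^3 + 52*r^2 - 186*r + 20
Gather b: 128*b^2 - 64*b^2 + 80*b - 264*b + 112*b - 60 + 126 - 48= 64*b^2 - 72*b + 18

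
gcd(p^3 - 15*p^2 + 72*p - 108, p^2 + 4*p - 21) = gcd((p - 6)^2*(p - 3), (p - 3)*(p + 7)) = p - 3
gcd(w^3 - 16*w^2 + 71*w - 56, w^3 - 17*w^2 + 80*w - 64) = w^2 - 9*w + 8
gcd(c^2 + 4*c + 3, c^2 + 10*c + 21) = c + 3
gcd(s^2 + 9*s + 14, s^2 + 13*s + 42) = s + 7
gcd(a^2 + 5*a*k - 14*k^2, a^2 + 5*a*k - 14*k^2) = a^2 + 5*a*k - 14*k^2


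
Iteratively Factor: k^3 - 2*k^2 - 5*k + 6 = (k - 1)*(k^2 - k - 6) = (k - 3)*(k - 1)*(k + 2)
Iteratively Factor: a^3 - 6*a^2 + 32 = (a + 2)*(a^2 - 8*a + 16) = (a - 4)*(a + 2)*(a - 4)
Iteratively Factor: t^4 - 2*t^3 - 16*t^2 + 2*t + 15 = (t - 1)*(t^3 - t^2 - 17*t - 15) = (t - 1)*(t + 1)*(t^2 - 2*t - 15) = (t - 1)*(t + 1)*(t + 3)*(t - 5)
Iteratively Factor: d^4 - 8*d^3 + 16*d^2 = (d)*(d^3 - 8*d^2 + 16*d) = d*(d - 4)*(d^2 - 4*d) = d*(d - 4)^2*(d)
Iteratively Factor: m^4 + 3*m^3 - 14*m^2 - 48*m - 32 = (m + 2)*(m^3 + m^2 - 16*m - 16) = (m + 2)*(m + 4)*(m^2 - 3*m - 4) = (m + 1)*(m + 2)*(m + 4)*(m - 4)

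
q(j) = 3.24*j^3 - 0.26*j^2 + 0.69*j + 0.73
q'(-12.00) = 1406.61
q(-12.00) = -5643.71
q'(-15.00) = 2195.49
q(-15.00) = -11003.12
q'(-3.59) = 127.83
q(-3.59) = -155.01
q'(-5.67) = 316.13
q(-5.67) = -602.14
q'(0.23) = 1.08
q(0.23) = 0.91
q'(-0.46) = 2.99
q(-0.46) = 0.04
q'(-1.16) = 14.37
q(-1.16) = -5.48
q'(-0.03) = 0.71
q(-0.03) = 0.71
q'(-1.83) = 34.19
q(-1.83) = -21.26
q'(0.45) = 2.42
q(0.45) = 1.28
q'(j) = 9.72*j^2 - 0.52*j + 0.69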